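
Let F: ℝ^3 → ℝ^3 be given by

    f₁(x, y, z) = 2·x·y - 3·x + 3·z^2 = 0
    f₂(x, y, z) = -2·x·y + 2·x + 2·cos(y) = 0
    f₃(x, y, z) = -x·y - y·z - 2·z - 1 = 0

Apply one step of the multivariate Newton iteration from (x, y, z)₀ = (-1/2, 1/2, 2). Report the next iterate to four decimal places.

(-1.7086, -0.6320, 0.6209)

At (-1/2, 1/2, 2): F = (13.0000, 1.255165, -5.7500).
Jacobian J = [[2·y - 3, 2·x, 6·z], [-2·y + 2, -2·x - 2·sin(y), 0], [-y, -x - z, -y - 2]].
At the point, J = [[-2.0000, -1.0000, 12.0000], [1.0000, 0.041149, 0.0000], [-0.5000, -1.5000, -2.5000]] (det J = -20.047362).
Solving J·Δ = −F gives Δ = (-1.2086, -1.1320, -1.3791).
Then the next iterate is (x, y, z)₁ = (-1.7086, -0.6320, 0.6209).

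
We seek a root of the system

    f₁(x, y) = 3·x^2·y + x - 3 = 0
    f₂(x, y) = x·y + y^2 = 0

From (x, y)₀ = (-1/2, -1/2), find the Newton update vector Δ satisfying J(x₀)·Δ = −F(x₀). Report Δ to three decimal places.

At (-1/2, -1/2): F = (-3.875, 0.500).
Jacobian J = [[6·x·y + 1, 3·x^2], [y, x + 2·y]].
At the point, J = [[2.500, 0.750], [-0.500, -1.500]] (det J = -3.375).
Solving J·Δ = −F gives Δ = (1.611, -0.204).

(1.611, -0.204)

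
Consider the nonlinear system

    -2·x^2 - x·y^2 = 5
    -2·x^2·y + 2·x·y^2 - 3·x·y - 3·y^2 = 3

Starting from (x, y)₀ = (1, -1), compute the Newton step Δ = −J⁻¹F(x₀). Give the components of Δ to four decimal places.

(7.3333, 22.3333)

At (1, -1): F = (-8.0000, 1.0000).
Jacobian J = [[-4·x - y^2, -2·x·y], [-4·x·y + 2·y^2 - 3·y, -2·x^2 + 4·x·y - 3·x - 6·y]].
At the point, J = [[-5.0000, 2.0000], [9.0000, -3.0000]] (det J = -3.0000).
Solving J·Δ = −F gives Δ = (7.3333, 22.3333).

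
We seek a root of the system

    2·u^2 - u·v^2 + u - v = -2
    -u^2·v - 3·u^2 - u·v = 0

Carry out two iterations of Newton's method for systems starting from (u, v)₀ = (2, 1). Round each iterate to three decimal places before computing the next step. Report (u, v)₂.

At (2, 1): F = (9.000, -18.000).
Jacobian J = [[4·u - v^2 + 1, -2·u·v - 1], [-2·u·v - 6·u - v, -u^2 - u]].
At the point, J = [[8.000, -5.000], [-17.000, -6.000]] (det J = -133.000).
Solving J·Δ = −F gives Δ = (-1.083, 0.068).
Then the next iterate is (u, v)₁ = (0.917, 1.068).
Round to (0.917, 1.068) and repeat: F = (2.48483, -4.40009), J = [[3.52738, -2.95871], [-8.52871, -1.75789]].
Δ = (-0.553, 0.180), so (u, v)₂ = (0.364, 1.248).

(0.364, 1.248)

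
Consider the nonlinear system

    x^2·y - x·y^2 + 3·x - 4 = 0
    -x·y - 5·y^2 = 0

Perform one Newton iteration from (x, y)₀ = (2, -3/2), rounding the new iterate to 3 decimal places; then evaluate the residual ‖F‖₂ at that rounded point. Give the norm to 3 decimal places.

3.180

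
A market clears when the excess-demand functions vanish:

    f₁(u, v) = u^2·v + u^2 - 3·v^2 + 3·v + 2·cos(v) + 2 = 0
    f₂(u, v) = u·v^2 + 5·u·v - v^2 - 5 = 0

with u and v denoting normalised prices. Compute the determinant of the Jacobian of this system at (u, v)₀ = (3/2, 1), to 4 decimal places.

65.5977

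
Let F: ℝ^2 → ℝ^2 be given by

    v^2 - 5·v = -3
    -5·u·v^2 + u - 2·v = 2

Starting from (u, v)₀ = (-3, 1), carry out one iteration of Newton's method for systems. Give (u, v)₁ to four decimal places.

At (-3, 1): F = (-1.0000, 8.0000).
Jacobian J = [[0, 2·v - 5], [-5·v^2 + 1, -10·u·v - 2]].
At the point, J = [[0.0000, -3.0000], [-4.0000, 28.0000]] (det J = -12.0000).
Solving J·Δ = −F gives Δ = (-0.3333, -0.3333).
Then the next iterate is (u, v)₁ = (-3.3333, 0.6667).

(-3.3333, 0.6667)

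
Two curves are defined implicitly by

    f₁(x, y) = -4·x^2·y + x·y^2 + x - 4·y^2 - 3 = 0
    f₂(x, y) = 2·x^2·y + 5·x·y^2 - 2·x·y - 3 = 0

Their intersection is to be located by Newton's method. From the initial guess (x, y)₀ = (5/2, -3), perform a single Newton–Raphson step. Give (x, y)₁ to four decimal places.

(1.8790, -1.9043)

At (5/2, -3): F = (61.0000, 87.0000).
Jacobian J = [[-8·x·y + y^2 + 1, -4·x^2 + 2·x·y - 8·y], [4·x·y + 5·y^2 - 2·y, 2·x^2 + 10·x·y - 2·x]].
At the point, J = [[70.0000, -16.0000], [21.0000, -67.5000]] (det J = -4389.0000).
Solving J·Δ = −F gives Δ = (-0.6210, 1.0957).
Then the next iterate is (x, y)₁ = (1.8790, -1.9043).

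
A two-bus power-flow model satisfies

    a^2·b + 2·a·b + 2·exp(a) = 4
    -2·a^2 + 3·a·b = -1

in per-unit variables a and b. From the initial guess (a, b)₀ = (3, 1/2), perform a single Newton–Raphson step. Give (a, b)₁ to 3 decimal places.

At (3, 1/2): F = (43.67107, -12.500).
Jacobian J = [[2·a·b + 2·b + 2·exp(a), a^2 + 2·a], [-4·a + 3·b, 3·a]].
At the point, J = [[44.17107, 15.000], [-10.500, 9.000]] (det J = 555.03966).
Solving J·Δ = −F gives Δ = (-1.046, 0.169).
Then the next iterate is (a, b)₁ = (1.954, 0.669).

(1.954, 0.669)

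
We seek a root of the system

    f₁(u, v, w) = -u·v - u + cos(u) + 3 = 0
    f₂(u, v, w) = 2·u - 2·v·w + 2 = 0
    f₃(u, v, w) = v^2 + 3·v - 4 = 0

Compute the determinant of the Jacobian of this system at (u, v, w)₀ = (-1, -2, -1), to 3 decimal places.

J = [[-v - sin(u) - 1, -u, 0], [2, -2·w, -2·v], [0, 2·v + 3, 0]].
At the point, J = [[1.84147, 1.000, 0.000], [2.000, 2.000, 4.000], [0.000, -1.000, 0.000]].
det J = 7.366.

7.366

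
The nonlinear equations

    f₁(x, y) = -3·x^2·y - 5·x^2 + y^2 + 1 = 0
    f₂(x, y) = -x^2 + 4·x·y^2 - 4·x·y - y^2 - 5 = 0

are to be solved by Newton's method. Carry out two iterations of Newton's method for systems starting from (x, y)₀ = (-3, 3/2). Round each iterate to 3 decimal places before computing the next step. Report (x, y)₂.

At (-3, 3/2): F = (-82.250, -25.250).
Jacobian J = [[-6·x·y - 10·x, -3·x^2 + 2·y], [-2·x + 4·y^2 - 4·y, 8·x·y - 4·x - 2·y]].
At the point, J = [[57.000, -24.000], [9.000, -27.000]] (det J = -1323.000).
Solving J·Δ = −F gives Δ = (1.221, -0.528).
Then the next iterate is (x, y)₁ = (-1.779, 0.972).
Round to (-1.779, 0.972) and repeat: F = (-23.10810, -8.91596), J = [[28.16513, -7.55052], [3.44914, -8.66150]].
Δ = (0.610, -0.787), so (x, y)₂ = (-1.169, 0.185).

(-1.169, 0.185)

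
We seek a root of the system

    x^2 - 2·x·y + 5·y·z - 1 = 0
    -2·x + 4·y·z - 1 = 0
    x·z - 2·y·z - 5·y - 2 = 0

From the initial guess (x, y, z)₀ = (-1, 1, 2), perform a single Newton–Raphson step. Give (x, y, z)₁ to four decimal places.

(-3.9286, -1.5714, 3.4286)

At (-1, 1, 2): F = (12.0000, 9.0000, -13.0000).
Jacobian J = [[2·x - 2·y, -2·x + 5·z, 5·y], [-2, 4·z, 4·y], [z, -2·z - 5, x - 2·y]].
At the point, J = [[-4.0000, 12.0000, 5.0000], [-2.0000, 8.0000, 4.0000], [2.0000, -9.0000, -3.0000]] (det J = -14.0000).
Solving J·Δ = −F gives Δ = (-2.9286, -2.5714, 1.4286).
Then the next iterate is (x, y, z)₁ = (-3.9286, -1.5714, 3.4286).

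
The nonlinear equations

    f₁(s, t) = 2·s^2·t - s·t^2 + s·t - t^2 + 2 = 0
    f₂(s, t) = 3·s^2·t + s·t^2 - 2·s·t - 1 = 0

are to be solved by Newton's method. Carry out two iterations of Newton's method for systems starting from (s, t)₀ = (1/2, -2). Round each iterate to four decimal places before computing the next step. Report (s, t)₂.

At (1/2, -2): F = (-6.0000, 1.5000).
Jacobian J = [[4·s·t - t^2 + t, 2·s^2 - 2·s·t + s - 2·t], [6·s·t + t^2 - 2·t, 3·s^2 + 2·s·t - 2·s]].
At the point, J = [[-10.0000, 7.0000], [2.0000, -2.2500]] (det J = 8.5000).
Solving J·Δ = −F gives Δ = (-0.3529, 0.3529).
Then the next iterate is (s, t)₁ = (0.1471, -1.6471).
Round to (0.1471, -1.6471) and repeat: F = (-1.425581, -0.223272), J = [[-5.329192, 3.969154], [4.553408, -0.713862]].
Δ = (0.1334, 0.5383), so (s, t)₂ = (0.2805, -1.1088).

(0.2805, -1.1088)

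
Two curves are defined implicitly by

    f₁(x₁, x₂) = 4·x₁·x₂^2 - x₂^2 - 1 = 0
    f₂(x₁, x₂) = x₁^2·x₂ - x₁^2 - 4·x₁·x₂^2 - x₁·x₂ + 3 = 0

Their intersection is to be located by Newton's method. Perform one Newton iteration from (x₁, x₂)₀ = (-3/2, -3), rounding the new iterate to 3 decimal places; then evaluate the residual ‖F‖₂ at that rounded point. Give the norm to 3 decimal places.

22.534

At (-3/2, -3): F = (-64.000, 43.500).
Jacobian J = [[4·x₂^2, 8·x₁·x₂ - 2·x₂], [2·x₁·x₂ - 2·x₁ - 4·x₂^2 - x₂, x₁^2 - 8·x₁·x₂ - x₁]].
At the point, J = [[36.000, 42.000], [-21.000, -32.250]] (det J = -279.000).
Solving J·Δ = −F gives Δ = (0.849, 0.796).
Then the next iterate is (x₁, x₂)₁ = (-0.651, -2.204).
Re-evaluating at (-0.651, -2.204): F = (-18.50685, 12.85657), so ‖F‖₂ = 22.534.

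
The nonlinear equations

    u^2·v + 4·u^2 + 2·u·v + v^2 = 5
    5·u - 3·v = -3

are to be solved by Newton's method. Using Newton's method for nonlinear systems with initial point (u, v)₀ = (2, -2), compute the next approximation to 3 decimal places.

At (2, -2): F = (-1.000, 19.000).
Jacobian J = [[2·u·v + 8·u + 2·v, u^2 + 2·u + 2·v], [5, -3]].
At the point, J = [[4.000, 4.000], [5.000, -3.000]] (det J = -32.000).
Solving J·Δ = −F gives Δ = (-2.281, 2.531).
Then the next iterate is (u, v)₁ = (-0.281, 0.531).

(-0.281, 0.531)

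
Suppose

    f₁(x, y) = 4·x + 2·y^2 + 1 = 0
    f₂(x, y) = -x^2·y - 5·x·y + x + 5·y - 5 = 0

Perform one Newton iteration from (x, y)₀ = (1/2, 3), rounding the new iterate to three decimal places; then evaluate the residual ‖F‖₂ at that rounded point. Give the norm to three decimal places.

5.990

At (1/2, 3): F = (21.000, 2.250).
Jacobian J = [[4, 4·y], [-2·x·y - 5·y + 1, -x^2 - 5·x + 5]].
At the point, J = [[4.000, 12.000], [-17.000, 2.250]] (det J = 213.000).
Solving J·Δ = −F gives Δ = (-0.095, -1.718).
Then the next iterate is (x, y)₁ = (0.405, 1.282).
Re-evaluating at (0.405, 1.282): F = (5.90705, -0.99133), so ‖F‖₂ = 5.990.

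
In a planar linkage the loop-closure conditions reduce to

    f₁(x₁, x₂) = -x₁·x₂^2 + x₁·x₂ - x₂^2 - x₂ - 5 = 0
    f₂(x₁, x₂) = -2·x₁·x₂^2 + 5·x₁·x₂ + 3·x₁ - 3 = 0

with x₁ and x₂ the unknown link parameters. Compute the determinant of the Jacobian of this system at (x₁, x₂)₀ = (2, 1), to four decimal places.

30.0000

J = [[-x₂^2 + x₂, -2·x₁·x₂ + x₁ - 2·x₂ - 1], [-2·x₂^2 + 5·x₂ + 3, -4·x₁·x₂ + 5·x₁]].
At the point, J = [[0.0000, -5.0000], [6.0000, 2.0000]].
det J = 30.0000.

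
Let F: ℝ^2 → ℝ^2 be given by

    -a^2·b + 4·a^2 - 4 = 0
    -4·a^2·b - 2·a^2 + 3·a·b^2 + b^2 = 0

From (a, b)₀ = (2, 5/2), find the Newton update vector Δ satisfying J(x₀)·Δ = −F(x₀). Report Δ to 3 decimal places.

At (2, 5/2): F = (2.000, -4.250).
Jacobian J = [[-2·a·b + 8·a, -a^2], [-8·a·b - 4·a + 3·b^2, -4·a^2 + 6·a·b + 2·b]].
At the point, J = [[6.000, -4.000], [-29.250, 19.000]] (det J = -3.000).
Solving J·Δ = −F gives Δ = (7.000, 11.000).

(7.000, 11.000)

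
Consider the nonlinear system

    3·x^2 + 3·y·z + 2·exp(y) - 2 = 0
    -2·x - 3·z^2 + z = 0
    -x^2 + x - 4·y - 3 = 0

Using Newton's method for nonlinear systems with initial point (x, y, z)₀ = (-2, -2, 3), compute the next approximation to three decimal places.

(8.156, 10.445, 0.629)

At (-2, -2, 3): F = (-7.72933, -20.000, -1.000).
Jacobian J = [[6·x, 3·z + 2·exp(y), 3·y], [-2, 0, -6·z + 1], [-2·x + 1, -4, 0]].
At the point, J = [[-12.000, 9.27067, -6.000], [-2.000, 0.000, -17.000], [5.000, -4.000, 0.000]] (det J = -20.00700).
Solving J·Δ = −F gives Δ = (10.156, 12.445, -2.371).
Then the next iterate is (x, y, z)₁ = (8.156, 10.445, 0.629).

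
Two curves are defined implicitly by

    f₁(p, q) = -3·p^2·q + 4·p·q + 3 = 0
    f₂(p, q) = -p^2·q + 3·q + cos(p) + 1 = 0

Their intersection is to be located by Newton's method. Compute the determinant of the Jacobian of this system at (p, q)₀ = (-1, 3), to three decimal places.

107.890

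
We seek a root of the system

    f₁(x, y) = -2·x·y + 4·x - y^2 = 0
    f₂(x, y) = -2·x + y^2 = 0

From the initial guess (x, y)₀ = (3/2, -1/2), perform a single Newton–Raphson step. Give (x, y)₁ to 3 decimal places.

(0.083, -0.417)

At (3/2, -1/2): F = (7.250, -2.750).
Jacobian J = [[-2·y + 4, -2·x - 2·y], [-2, 2·y]].
At the point, J = [[5.000, -2.000], [-2.000, -1.000]] (det J = -9.000).
Solving J·Δ = −F gives Δ = (-1.417, 0.083).
Then the next iterate is (x, y)₁ = (0.083, -0.417).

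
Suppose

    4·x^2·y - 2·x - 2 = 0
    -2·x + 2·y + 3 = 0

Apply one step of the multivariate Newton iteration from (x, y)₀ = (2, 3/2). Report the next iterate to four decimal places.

(1.9474, 0.4474)

At (2, 3/2): F = (18.0000, 2.0000).
Jacobian J = [[8·x·y - 2, 4·x^2], [-2, 2]].
At the point, J = [[22.0000, 16.0000], [-2.0000, 2.0000]] (det J = 76.0000).
Solving J·Δ = −F gives Δ = (-0.0526, -1.0526).
Then the next iterate is (x, y)₁ = (1.9474, 0.4474).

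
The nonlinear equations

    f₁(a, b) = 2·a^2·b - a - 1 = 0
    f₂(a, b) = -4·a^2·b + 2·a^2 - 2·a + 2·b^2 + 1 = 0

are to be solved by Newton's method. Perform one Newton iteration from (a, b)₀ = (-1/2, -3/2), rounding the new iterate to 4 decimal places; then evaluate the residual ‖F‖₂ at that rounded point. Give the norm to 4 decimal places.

3.1623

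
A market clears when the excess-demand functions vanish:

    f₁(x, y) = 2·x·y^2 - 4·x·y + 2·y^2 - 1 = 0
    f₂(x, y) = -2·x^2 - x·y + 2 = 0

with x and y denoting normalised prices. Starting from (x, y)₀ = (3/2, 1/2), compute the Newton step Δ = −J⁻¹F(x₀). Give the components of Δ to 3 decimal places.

At (3/2, 1/2): F = (-2.750, -3.250).
Jacobian J = [[2·y^2 - 4·y, 4·x·y - 4·x + 4·y], [-4·x - y, -x]].
At the point, J = [[-1.500, -1.000], [-6.500, -1.500]] (det J = -4.250).
Solving J·Δ = −F gives Δ = (0.206, -3.059).

(0.206, -3.059)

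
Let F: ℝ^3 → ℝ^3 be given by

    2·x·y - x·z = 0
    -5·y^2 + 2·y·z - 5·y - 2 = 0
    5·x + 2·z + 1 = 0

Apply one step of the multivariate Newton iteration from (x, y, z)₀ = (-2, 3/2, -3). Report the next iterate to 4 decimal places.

(-3.9107, 1.7723, 9.2768)

At (-2, 3/2, -3): F = (-12.0000, -29.7500, -15.0000).
Jacobian J = [[2·y - z, 2·x, -x], [0, -10·y + 2·z - 5, 2·y], [5, 0, 2]].
At the point, J = [[6.0000, -4.0000, 2.0000], [0.0000, -26.0000, 3.0000], [5.0000, 0.0000, 2.0000]] (det J = -112.0000).
Solving J·Δ = −F gives Δ = (-1.9107, 0.2723, 12.2768).
Then the next iterate is (x, y, z)₁ = (-3.9107, 1.7723, 9.2768).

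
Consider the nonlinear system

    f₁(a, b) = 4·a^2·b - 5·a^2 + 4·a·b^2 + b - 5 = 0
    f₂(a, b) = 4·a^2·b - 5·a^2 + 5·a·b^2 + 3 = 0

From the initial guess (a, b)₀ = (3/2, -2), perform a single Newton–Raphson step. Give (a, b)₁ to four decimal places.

(0.0726, -0.5300)

At (3/2, -2): F = (-12.2500, 3.7500).
Jacobian J = [[8·a·b - 10·a + 4·b^2, 4·a^2 + 8·a·b + 1], [8·a·b - 10·a + 5·b^2, 4·a^2 + 10·a·b]].
At the point, J = [[-23.0000, -14.0000], [-19.0000, -21.0000]] (det J = 217.0000).
Solving J·Δ = −F gives Δ = (-1.4274, 1.4700).
Then the next iterate is (a, b)₁ = (0.0726, -0.5300).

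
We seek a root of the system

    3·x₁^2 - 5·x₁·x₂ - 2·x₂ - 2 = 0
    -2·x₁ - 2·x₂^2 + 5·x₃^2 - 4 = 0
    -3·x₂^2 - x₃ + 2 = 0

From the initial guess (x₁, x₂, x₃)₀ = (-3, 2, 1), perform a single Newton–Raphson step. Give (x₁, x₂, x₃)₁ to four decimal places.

(-1.5914, 1.1108, 0.6704)

At (-3, 2, 1): F = (51.0000, -1.0000, -11.0000).
Jacobian J = [[6·x₁ - 5·x₂, -5·x₁ - 2, 0], [-2, -4·x₂, 10·x₃], [0, -6·x₂, -1]].
At the point, J = [[-28.0000, 13.0000, 0.0000], [-2.0000, -8.0000, 10.0000], [0.0000, -12.0000, -1.0000]] (det J = -3610.0000).
Solving J·Δ = −F gives Δ = (1.4086, -0.8892, -0.3296).
Then the next iterate is (x₁, x₂, x₃)₁ = (-1.5914, 1.1108, 0.6704).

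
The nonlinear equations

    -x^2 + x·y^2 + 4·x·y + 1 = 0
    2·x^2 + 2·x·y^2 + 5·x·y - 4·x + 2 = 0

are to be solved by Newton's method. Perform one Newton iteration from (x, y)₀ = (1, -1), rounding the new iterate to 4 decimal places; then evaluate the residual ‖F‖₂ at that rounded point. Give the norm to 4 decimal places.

117.0000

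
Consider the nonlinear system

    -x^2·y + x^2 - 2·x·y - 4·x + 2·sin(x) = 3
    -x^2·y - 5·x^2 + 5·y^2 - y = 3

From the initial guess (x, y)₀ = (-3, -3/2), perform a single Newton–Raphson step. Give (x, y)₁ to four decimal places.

(-1.7889, -1.3527)

At (-3, -3/2): F = (22.217760, -21.7500).
Jacobian J = [[-2·x·y + 2·x - 2·y + 2·cos(x) - 4, -x^2 - 2·x], [-2·x·y - 10·x, -x^2 + 10·y - 1]].
At the point, J = [[-17.979985, -3.0000], [21.0000, -25.0000]] (det J = 512.499625).
Solving J·Δ = −F gives Δ = (1.2111, 0.1473).
Then the next iterate is (x, y)₁ = (-1.7889, -1.3527).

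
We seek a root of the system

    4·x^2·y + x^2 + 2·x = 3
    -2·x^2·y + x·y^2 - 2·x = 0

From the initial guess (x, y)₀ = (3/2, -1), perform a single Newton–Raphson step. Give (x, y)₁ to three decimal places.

At (3/2, -1): F = (-6.750, 3.000).
Jacobian J = [[8·x·y + 2·x + 2, 4·x^2], [-4·x·y + y^2 - 2, -2·x^2 + 2·x·y]].
At the point, J = [[-7.000, 9.000], [5.000, -7.500]] (det J = 7.500).
Solving J·Δ = −F gives Δ = (-3.150, -1.700).
Then the next iterate is (x, y)₁ = (-1.650, -2.700).

(-1.650, -2.700)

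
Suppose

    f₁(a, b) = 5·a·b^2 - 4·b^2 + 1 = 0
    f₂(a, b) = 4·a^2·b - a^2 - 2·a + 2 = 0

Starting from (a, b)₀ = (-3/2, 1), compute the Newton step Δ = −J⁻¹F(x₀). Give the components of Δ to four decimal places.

(0.8450, -0.2728)

At (-3/2, 1): F = (-10.5000, 11.7500).
Jacobian J = [[5·b^2, 10·a·b - 8·b], [8·a·b - 2·a - 2, 4·a^2]].
At the point, J = [[5.0000, -23.0000], [-11.0000, 9.0000]] (det J = -208.0000).
Solving J·Δ = −F gives Δ = (0.8450, -0.2728).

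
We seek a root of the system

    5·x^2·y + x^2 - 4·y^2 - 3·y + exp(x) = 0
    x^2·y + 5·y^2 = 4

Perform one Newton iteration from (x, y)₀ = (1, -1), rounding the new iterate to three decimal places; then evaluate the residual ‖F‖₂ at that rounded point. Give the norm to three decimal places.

0.459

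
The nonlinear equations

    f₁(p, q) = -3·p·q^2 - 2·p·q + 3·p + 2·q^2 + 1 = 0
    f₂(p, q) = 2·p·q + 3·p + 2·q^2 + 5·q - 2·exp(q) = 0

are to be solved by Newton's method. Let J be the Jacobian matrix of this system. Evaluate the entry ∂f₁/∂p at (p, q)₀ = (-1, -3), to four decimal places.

-18.0000

∂f₁/∂p = -3·q^2 - 2·q + 3.
At (-1, -3) this is -18.0000.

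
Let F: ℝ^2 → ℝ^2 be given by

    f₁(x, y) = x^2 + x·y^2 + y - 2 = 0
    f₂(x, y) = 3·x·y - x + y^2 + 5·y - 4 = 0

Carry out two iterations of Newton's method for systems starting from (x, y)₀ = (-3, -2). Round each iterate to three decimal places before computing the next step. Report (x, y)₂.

(-2.106, -0.946)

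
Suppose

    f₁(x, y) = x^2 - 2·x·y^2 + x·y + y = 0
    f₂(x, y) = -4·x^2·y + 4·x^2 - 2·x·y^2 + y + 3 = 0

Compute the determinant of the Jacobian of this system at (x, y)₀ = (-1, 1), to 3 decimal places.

5.000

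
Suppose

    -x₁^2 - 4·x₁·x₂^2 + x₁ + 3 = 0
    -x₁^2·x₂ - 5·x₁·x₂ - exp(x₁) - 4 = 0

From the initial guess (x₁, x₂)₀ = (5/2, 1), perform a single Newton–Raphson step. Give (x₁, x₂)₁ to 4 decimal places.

(0.8072, 1.1396)

At (5/2, 1): F = (-10.7500, -34.932494).
Jacobian J = [[-2·x₁ - 4·x₂^2 + 1, -8·x₁·x₂], [-2·x₁·x₂ - 5·x₂ - exp(x₁), -x₁^2 - 5·x₁]].
At the point, J = [[-8.0000, -20.0000], [-22.182494, -18.7500]] (det J = -293.649879).
Solving J·Δ = −F gives Δ = (-1.6928, 0.1396).
Then the next iterate is (x₁, x₂)₁ = (0.8072, 1.1396).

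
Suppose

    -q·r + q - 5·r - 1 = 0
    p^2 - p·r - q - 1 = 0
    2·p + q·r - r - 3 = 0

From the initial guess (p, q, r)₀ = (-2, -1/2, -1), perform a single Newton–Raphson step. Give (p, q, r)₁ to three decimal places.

(-0.957, -3.149, -1.511)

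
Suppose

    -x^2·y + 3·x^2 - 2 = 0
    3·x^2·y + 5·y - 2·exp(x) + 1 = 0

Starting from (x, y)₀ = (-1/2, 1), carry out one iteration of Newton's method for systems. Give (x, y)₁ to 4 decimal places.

At (-1/2, 1): F = (-1.5000, 5.536939).
Jacobian J = [[-2·x·y + 6·x, -x^2], [6·x·y - 2·exp(x), 3·x^2 + 5]].
At the point, J = [[-2.0000, -0.2500], [-4.213061, 5.7500]] (det J = -12.553265).
Solving J·Δ = −F gives Δ = (-0.5768, -1.3856).
Then the next iterate is (x, y)₁ = (-1.0768, -0.3856).

(-1.0768, -0.3856)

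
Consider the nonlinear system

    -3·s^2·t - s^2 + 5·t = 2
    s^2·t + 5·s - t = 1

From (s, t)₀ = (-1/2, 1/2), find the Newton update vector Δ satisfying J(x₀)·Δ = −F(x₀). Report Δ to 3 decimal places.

At (-1/2, 1/2): F = (-0.125, -3.875).
Jacobian J = [[-6·s·t - 2·s, -3·s^2 + 5], [2·s·t + 5, s^2 - 1]].
At the point, J = [[2.500, 4.250], [4.500, -0.750]] (det J = -21.000).
Solving J·Δ = −F gives Δ = (0.789, -0.435).

(0.789, -0.435)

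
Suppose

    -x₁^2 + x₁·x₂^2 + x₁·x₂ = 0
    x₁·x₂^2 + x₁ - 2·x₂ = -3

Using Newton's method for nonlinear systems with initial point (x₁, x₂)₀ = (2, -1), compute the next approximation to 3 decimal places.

At (2, -1): F = (-4.000, 9.000).
Jacobian J = [[-2·x₁ + x₂^2 + x₂, 2·x₁·x₂ + x₁], [x₂^2 + 1, 2·x₁·x₂ - 2]].
At the point, J = [[-4.000, -2.000], [2.000, -6.000]] (det J = 28.000).
Solving J·Δ = −F gives Δ = (-1.500, 1.000).
Then the next iterate is (x₁, x₂)₁ = (0.500, 0.000).

(0.500, 0.000)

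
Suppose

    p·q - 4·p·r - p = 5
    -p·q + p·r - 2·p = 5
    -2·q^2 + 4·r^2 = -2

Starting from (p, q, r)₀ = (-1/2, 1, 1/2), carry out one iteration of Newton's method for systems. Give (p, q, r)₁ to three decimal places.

(-1.950, 2.067, 1.317)

At (-1/2, 1, 1/2): F = (-4.000, -3.750, 1.000).
Jacobian J = [[q - 4·r - 1, p, -4·p], [-q + r - 2, -p, p], [0, -4·q, 8·r]].
At the point, J = [[-2.000, -0.500, 2.000], [-2.500, 0.500, -0.500], [0.000, -4.000, 4.000]] (det J = 15.000).
Solving J·Δ = −F gives Δ = (-1.450, 1.067, 0.817).
Then the next iterate is (p, q, r)₁ = (-1.950, 2.067, 1.317).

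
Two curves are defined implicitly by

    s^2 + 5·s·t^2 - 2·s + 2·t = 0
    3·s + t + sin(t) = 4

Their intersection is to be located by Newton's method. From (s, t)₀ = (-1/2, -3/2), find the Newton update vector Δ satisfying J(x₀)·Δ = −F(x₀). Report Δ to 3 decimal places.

At (-1/2, -3/2): F = (-7.375, -7.99749).
Jacobian J = [[2·s + 5·t^2 - 2, 10·s·t + 2], [3, cos(t) + 1]].
At the point, J = [[8.250, 9.500], [3.000, 1.07074]] (det J = -19.66642).
Solving J·Δ = −F gives Δ = (3.462, -2.230).

(3.462, -2.230)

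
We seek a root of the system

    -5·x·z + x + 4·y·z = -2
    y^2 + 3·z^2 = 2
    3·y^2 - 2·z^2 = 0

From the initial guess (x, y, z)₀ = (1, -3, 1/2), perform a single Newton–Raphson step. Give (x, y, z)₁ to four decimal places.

(-4.0960, -1.5606, 0.7955)

At (1, -3, 1/2): F = (-5.5000, 7.7500, 26.5000).
Jacobian J = [[-5·z + 1, 4·z, -5·x + 4·y], [0, 2·y, 6·z], [0, 6·y, -4·z]].
At the point, J = [[-1.5000, 2.0000, -17.0000], [0.0000, -6.0000, 3.0000], [0.0000, -18.0000, -2.0000]] (det J = -99.0000).
Solving J·Δ = −F gives Δ = (-5.0960, 1.4394, 0.2955).
Then the next iterate is (x, y, z)₁ = (-4.0960, -1.5606, 0.7955).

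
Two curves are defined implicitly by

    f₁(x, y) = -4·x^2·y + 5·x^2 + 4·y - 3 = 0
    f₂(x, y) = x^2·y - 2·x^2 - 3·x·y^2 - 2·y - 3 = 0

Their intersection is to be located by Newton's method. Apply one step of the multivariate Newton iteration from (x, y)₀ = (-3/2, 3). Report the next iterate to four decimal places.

(-1.4640, 1.8011)

At (-3/2, 3): F = (-6.7500, 33.7500).
Jacobian J = [[-8·x·y + 10·x, -4·x^2 + 4], [2·x·y - 4·x - 3·y^2, x^2 - 6·x·y - 2]].
At the point, J = [[21.0000, -5.0000], [-30.0000, 27.2500]] (det J = 422.2500).
Solving J·Δ = −F gives Δ = (0.0360, -1.1989).
Then the next iterate is (x, y)₁ = (-1.4640, 1.8011).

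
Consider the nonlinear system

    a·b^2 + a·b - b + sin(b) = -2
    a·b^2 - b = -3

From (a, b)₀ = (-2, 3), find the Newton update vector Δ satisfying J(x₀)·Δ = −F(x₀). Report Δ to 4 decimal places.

(2.9235, 0.6394)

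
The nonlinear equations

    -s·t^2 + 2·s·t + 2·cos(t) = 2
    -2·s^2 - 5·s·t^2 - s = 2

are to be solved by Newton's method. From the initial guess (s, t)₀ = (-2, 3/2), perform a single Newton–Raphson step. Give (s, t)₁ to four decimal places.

At (-2, 3/2): F = (-3.358526, 14.5000).
Jacobian J = [[-t^2 + 2·t, -2·s·t + 2·s - 2·sin(t)], [-4·s - 5·t^2 - 1, -10·s·t]].
At the point, J = [[0.7500, 0.005010], [-4.2500, 30.0000]] (det J = 22.521293).
Solving J·Δ = −F gives Δ = (4.4770, 0.1509).
Then the next iterate is (s, t)₁ = (2.4770, 1.6509).

(2.4770, 1.6509)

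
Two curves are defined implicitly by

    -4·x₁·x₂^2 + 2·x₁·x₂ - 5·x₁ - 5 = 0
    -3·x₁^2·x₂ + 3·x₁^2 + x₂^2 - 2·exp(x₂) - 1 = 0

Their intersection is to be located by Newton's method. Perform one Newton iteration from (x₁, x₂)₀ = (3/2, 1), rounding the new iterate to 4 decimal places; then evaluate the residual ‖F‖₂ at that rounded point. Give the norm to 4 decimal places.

At (3/2, 1): F = (-15.5000, -5.436564).
Jacobian J = [[-4·x₂^2 + 2·x₂ - 5, -8·x₁·x₂ + 2·x₁], [-6·x₁·x₂ + 6·x₁, -3·x₁^2 + 2·x₂ - 2·exp(x₂)]].
At the point, J = [[-7.0000, -9.0000], [0.0000, -10.186564]] (det J = 71.305946).
Solving J·Δ = −F gives Δ = (-1.5281, -0.5337).
Then the next iterate is (x₁, x₂)₁ = (-0.0281, 0.4663).
Re-evaluating at (-0.0281, 0.4663): F = (-4.861266, -3.969470), so ‖F‖₂ = 6.2760.

6.2760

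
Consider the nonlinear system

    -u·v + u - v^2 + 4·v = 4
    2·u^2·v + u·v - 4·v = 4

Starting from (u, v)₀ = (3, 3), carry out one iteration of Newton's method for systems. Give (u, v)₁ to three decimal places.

At (3, 3): F = (-7.000, 47.000).
Jacobian J = [[-v + 1, -u - 2·v + 4], [4·u·v + v, 2·u^2 + u - 4]].
At the point, J = [[-2.000, -5.000], [39.000, 17.000]] (det J = 161.000).
Solving J·Δ = −F gives Δ = (-0.720, -1.112).
Then the next iterate is (u, v)₁ = (2.280, 1.888).

(2.280, 1.888)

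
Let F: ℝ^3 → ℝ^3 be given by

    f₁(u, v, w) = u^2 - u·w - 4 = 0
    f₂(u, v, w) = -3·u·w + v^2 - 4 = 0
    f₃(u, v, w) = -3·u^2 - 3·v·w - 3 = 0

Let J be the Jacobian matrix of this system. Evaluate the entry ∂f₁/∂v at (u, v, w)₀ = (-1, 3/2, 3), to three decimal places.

∂f₁/∂v = 0.
At (-1, 3/2, 3) this is 0.000.

0.000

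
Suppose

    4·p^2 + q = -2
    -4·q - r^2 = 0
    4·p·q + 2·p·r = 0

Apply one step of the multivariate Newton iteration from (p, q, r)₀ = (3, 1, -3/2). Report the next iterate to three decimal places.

At (3, 1, -3/2): F = (39.000, -6.250, 3.000).
Jacobian J = [[8·p, 1, 0], [0, -4, -2·r], [4·q + 2·r, 4·p, 2·p]].
At the point, J = [[24.000, 1.000, 0.000], [0.000, -4.000, 3.000], [1.000, 12.000, 6.000]] (det J = -1437.000).
Solving J·Δ = −F gives Δ = (-1.596, -0.695, 1.156).
Then the next iterate is (p, q, r)₁ = (1.404, 0.305, -0.344).

(1.404, 0.305, -0.344)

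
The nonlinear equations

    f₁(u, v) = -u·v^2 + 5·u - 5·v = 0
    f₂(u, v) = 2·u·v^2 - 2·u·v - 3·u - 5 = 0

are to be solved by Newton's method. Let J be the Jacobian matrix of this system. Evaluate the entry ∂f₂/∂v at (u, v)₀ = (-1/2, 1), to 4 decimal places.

∂f₂/∂v = 4·u·v - 2·u.
At (-1/2, 1) this is -1.0000.

-1.0000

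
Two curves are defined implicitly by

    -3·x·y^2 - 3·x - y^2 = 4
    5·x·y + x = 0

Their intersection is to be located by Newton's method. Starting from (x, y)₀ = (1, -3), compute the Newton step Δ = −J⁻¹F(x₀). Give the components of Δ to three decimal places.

At (1, -3): F = (-43.000, -14.000).
Jacobian J = [[-3·y^2 - 3, -6·x·y - 2·y], [5·y + 1, 5·x]].
At the point, J = [[-30.000, 24.000], [-14.000, 5.000]] (det J = 186.000).
Solving J·Δ = −F gives Δ = (-0.651, 0.978).

(-0.651, 0.978)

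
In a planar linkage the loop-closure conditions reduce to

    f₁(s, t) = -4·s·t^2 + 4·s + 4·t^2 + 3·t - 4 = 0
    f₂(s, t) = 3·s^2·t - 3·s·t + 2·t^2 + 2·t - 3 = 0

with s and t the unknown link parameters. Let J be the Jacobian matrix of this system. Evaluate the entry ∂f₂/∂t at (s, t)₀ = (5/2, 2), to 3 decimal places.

21.250

∂f₂/∂t = 3·s^2 - 3·s + 4·t + 2.
At (5/2, 2) this is 21.250.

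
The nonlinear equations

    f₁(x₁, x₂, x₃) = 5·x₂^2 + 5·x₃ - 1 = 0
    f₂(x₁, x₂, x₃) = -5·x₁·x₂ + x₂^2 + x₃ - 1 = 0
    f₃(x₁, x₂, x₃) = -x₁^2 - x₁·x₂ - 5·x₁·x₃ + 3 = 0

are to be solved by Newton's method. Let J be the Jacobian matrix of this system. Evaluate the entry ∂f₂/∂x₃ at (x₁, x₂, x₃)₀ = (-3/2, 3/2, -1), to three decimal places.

∂f₂/∂x₃ = 1.
At (-3/2, 3/2, -1) this is 1.000.

1.000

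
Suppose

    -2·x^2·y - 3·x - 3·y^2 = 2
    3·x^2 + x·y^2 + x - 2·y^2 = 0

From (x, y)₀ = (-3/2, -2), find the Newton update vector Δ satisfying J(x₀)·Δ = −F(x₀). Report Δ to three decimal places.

(0.326, 0.718)

At (-3/2, -2): F = (-0.500, -8.750).
Jacobian J = [[-4·x·y - 3, -2·x^2 - 6·y], [6·x + y^2 + 1, 2·x·y - 4·y]].
At the point, J = [[-15.000, 7.500], [-4.000, 14.000]] (det J = -180.000).
Solving J·Δ = −F gives Δ = (0.326, 0.718).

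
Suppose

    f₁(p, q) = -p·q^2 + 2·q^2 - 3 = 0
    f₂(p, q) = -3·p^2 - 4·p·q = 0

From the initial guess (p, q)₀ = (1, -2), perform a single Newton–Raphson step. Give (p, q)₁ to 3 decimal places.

At (1, -2): F = (1.000, 5.000).
Jacobian J = [[-q^2, -2·p·q + 4·q], [-6·p - 4·q, -4·p]].
At the point, J = [[-4.000, -4.000], [2.000, -4.000]] (det J = 24.000).
Solving J·Δ = −F gives Δ = (-0.667, 0.917).
Then the next iterate is (p, q)₁ = (0.333, -1.083).

(0.333, -1.083)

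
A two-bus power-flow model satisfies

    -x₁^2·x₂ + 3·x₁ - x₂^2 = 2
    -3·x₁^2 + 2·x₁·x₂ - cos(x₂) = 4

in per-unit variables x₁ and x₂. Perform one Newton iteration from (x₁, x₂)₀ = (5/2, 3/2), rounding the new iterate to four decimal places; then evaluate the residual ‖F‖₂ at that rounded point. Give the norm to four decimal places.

At (5/2, 3/2): F = (-6.1250, -15.320737).
Jacobian J = [[-2·x₁·x₂ + 3, -x₁^2 - 2·x₂], [-6·x₁ + 2·x₂, 2·x₁ + sin(x₂)]].
At the point, J = [[-4.5000, -9.2500], [-12.0000, 5.997495]] (det J = -137.988727).
Solving J·Δ = −F gives Δ = (-1.2932, -0.0330).
Then the next iterate is (x₁, x₂)₁ = (1.2068, 1.4670).
Re-evaluating at (1.2068, 1.4670): F = (-2.668178, -4.931958), so ‖F‖₂ = 5.6074.

5.6074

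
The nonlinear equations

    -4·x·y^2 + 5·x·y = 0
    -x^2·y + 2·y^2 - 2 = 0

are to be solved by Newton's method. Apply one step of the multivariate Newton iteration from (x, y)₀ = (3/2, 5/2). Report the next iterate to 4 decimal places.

At (3/2, 5/2): F = (-18.7500, 4.8750).
Jacobian J = [[-4·y^2 + 5·y, -8·x·y + 5·x], [-2·x·y, -x^2 + 4·y]].
At the point, J = [[-12.5000, -22.5000], [-7.5000, 7.7500]] (det J = -265.6250).
Solving J·Δ = −F gives Δ = (-0.1341, -0.7588).
Then the next iterate is (x, y)₁ = (1.3659, 1.7412).

(1.3659, 1.7412)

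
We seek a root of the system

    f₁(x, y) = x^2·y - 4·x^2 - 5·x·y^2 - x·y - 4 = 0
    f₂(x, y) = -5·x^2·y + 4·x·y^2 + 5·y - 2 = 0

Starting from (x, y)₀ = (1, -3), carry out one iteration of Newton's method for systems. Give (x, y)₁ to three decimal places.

At (1, -3): F = (-53.000, 34.000).
Jacobian J = [[2·x·y - 8·x - 5·y^2 - y, x^2 - 10·x·y - x], [-10·x·y + 4·y^2, -5·x^2 + 8·x·y + 5]].
At the point, J = [[-56.000, 30.000], [66.000, -24.000]] (det J = -636.000).
Solving J·Δ = −F gives Δ = (0.396, 2.506).
Then the next iterate is (x, y)₁ = (1.396, -0.494).

(1.396, -0.494)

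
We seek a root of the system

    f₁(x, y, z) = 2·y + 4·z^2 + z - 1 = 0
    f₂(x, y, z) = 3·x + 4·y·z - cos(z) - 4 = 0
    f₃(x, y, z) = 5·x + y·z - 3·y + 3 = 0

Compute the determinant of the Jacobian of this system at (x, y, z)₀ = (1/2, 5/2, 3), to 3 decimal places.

J = [[0, 2, 8·z + 1], [3, 4·z, 4·y + sin(z)], [5, z - 3, y]].
At the point, J = [[0.000, 2.000, 25.000], [3.000, 12.000, 10.14112], [5.000, 0.000, 2.500]].
det J = -1413.589.

-1413.589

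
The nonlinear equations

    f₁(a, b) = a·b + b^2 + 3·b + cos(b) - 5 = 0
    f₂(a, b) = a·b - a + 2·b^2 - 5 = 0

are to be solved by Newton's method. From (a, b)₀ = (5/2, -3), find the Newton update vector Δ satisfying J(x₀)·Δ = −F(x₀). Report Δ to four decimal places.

At (5/2, -3): F = (-13.489992, 3.0000).
Jacobian J = [[b, a + 2·b - sin(b) + 3], [b - 1, a + 4·b]].
At the point, J = [[-3.0000, -0.358880], [-4.0000, -9.5000]] (det J = 27.064480).
Solving J·Δ = −F gives Δ = (-4.7750, 2.3263).

(-4.7750, 2.3263)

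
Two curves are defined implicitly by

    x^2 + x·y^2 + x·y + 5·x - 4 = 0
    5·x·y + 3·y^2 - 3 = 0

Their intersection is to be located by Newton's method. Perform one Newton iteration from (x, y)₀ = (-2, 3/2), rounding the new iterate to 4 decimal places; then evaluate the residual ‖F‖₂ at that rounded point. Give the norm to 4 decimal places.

At (-2, 3/2): F = (-17.5000, -11.2500).
Jacobian J = [[2·x + y^2 + y + 5, 2·x·y + x], [5·y, 5·x + 6·y]].
At the point, J = [[4.7500, -8.0000], [7.5000, -1.0000]] (det J = 55.2500).
Solving J·Δ = −F gives Δ = (1.3122, -1.4084).
Then the next iterate is (x, y)₁ = (-0.6878, 0.0916).
Re-evaluating at (-0.6878, 0.0916): F = (-7.034705, -3.289841), so ‖F‖₂ = 7.7660.

7.7660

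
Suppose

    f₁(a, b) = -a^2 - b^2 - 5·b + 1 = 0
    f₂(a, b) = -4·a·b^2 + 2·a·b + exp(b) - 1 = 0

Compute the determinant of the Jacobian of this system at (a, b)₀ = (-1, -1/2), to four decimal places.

J = [[-2·a, -2·b - 5], [-4·b^2 + 2·b, -8·a·b + 2·a + exp(b)]].
At the point, J = [[2.0000, -4.0000], [-2.0000, -5.393469]].
det J = -18.7869.

-18.7869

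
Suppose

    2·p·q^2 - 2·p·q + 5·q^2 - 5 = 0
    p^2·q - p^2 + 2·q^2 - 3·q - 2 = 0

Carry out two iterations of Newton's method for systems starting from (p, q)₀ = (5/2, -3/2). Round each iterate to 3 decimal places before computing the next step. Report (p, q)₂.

At (5/2, -3/2): F = (25.000, -8.625).
Jacobian J = [[2·q^2 - 2·q, 4·p·q - 2·p + 10·q], [2·p·q - 2·p, p^2 + 4·q - 3]].
At the point, J = [[7.500, -35.000], [-12.500, -2.750]] (det J = -458.125).
Solving J·Δ = −F gives Δ = (-0.809, 0.541).
Then the next iterate is (p, q)₁ = (1.691, -0.959).
Round to (1.691, -0.959) and repeat: F = (5.95210, -2.88536), J = [[3.75736, -19.45868], [-6.62534, -3.97652]].
Δ = (-0.555, 0.199), so (p, q)₂ = (1.136, -0.760).

(1.136, -0.760)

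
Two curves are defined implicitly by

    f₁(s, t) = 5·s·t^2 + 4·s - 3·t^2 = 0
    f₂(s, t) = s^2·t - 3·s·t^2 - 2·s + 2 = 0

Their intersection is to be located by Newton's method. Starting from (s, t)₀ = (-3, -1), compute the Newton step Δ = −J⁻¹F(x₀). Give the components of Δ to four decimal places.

(-0.1538, 0.8718)

At (-3, -1): F = (-30.0000, 8.0000).
Jacobian J = [[5·t^2 + 4, 10·s·t - 6·t], [2·s·t - 3·t^2 - 2, s^2 - 6·s·t]].
At the point, J = [[9.0000, 36.0000], [1.0000, -9.0000]] (det J = -117.0000).
Solving J·Δ = −F gives Δ = (-0.1538, 0.8718).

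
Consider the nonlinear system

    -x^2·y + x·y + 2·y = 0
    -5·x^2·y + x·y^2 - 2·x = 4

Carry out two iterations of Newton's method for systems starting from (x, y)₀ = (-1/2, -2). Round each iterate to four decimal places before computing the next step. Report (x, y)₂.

At (-1/2, -2): F = (-2.5000, -2.5000).
Jacobian J = [[-2·x·y + y, -x^2 + x + 2], [-10·x·y + y^2 - 2, -5·x^2 + 2·x·y]].
At the point, J = [[-4.0000, 1.2500], [-8.0000, 0.7500]] (det J = 7.0000).
Solving J·Δ = −F gives Δ = (-0.1786, 1.4286).
Then the next iterate is (x, y)₁ = (-0.6786, -0.5714).
Round to (-0.6786, -0.5714) and repeat: F = (-0.491919, -1.548719), J = [[-1.346904, 0.860902], [-5.551022, -1.526986]].
Δ = (-0.3049, 0.0943), so (x, y)₂ = (-0.9835, -0.4771).

(-0.9835, -0.4771)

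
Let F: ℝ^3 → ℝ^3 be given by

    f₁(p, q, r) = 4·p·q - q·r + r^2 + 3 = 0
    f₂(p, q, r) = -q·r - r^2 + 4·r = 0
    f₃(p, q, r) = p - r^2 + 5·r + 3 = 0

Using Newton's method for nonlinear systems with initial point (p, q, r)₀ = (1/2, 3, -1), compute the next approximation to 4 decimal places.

At (1/2, 3, -1): F = (13.0000, -2.0000, -2.5000).
Jacobian J = [[4·q, 4·p - r, -q + 2·r], [0, -r, -q - 2·r + 4], [1, 0, -2·r + 5]].
At the point, J = [[12.0000, 3.0000, -5.0000], [0.0000, 1.0000, 3.0000], [1.0000, 0.0000, 7.0000]] (det J = 98.0000).
Solving J·Δ = −F gives Δ = (-1.0000, 0.5000, 0.5000).
Then the next iterate is (p, q, r)₁ = (-0.5000, 3.5000, -0.5000).

(-0.5000, 3.5000, -0.5000)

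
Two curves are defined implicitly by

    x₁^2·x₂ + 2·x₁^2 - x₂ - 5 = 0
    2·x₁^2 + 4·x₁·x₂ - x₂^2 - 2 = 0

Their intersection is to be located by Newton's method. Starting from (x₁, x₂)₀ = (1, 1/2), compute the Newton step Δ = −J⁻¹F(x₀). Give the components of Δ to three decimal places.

At (1, 1/2): F = (-3.000, 1.750).
Jacobian J = [[2·x₁·x₂ + 4·x₁, x₁^2 - 1], [4·x₁ + 4·x₂, 4·x₁ - 2·x₂]].
At the point, J = [[5.000, 0.000], [6.000, 3.000]] (det J = 15.000).
Solving J·Δ = −F gives Δ = (0.600, -1.783).

(0.600, -1.783)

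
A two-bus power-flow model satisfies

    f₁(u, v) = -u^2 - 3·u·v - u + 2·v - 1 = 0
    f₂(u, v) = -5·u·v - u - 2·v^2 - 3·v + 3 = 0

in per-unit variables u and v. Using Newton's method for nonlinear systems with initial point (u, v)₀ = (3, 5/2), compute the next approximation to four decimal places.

(1.5506, 1.1453)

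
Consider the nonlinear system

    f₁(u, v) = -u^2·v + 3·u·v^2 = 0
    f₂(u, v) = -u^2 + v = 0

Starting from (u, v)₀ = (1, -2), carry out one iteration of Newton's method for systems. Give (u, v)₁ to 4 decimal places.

At (1, -2): F = (14.0000, -3.0000).
Jacobian J = [[-2·u·v + 3·v^2, -u^2 + 6·u·v], [-2·u, 1]].
At the point, J = [[16.0000, -13.0000], [-2.0000, 1.0000]] (det J = -10.0000).
Solving J·Δ = −F gives Δ = (-2.5000, -2.0000).
Then the next iterate is (u, v)₁ = (-1.5000, -4.0000).

(-1.5000, -4.0000)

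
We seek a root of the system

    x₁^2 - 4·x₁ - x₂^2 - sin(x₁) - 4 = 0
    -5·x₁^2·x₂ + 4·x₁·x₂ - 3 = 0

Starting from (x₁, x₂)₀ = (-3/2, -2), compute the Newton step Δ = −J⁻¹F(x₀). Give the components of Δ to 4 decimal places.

At (-3/2, -2): F = (1.247495, 31.5000).
Jacobian J = [[2·x₁ - cos(x₁) - 4, -2·x₂], [-10·x₁·x₂ + 4·x₂, -5·x₁^2 + 4·x₁]].
At the point, J = [[-7.070737, 4.0000], [-38.0000, -17.2500]] (det J = 273.970217).
Solving J·Δ = −F gives Δ = (0.5385, 0.6399).

(0.5385, 0.6399)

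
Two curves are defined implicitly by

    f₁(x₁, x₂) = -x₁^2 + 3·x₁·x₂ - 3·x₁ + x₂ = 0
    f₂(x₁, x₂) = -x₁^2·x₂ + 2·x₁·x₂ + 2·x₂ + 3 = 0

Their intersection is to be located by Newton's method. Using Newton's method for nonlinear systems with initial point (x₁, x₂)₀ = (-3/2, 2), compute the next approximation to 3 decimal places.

(-1.706, 0.290)

At (-3/2, 2): F = (-4.750, -3.500).
Jacobian J = [[-2·x₁ + 3·x₂ - 3, 3·x₁ + 1], [-2·x₁·x₂ + 2·x₂, -x₁^2 + 2·x₁ + 2]].
At the point, J = [[6.000, -3.500], [10.000, -3.250]] (det J = 15.500).
Solving J·Δ = −F gives Δ = (-0.206, -1.710).
Then the next iterate is (x₁, x₂)₁ = (-1.706, 0.290).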